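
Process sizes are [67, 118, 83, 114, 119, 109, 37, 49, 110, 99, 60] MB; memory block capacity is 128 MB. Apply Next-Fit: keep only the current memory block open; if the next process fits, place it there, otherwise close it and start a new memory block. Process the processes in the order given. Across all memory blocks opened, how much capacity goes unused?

315

memory block 1: place 67 MB, 61 MB left
memory block 2: place 118 MB, 10 MB left
memory block 3: place 83 MB, 45 MB left
memory block 4: place 114 MB, 14 MB left
memory block 5: place 119 MB, 9 MB left
memory block 6: place 109 MB, 19 MB left
memory block 7: place 37 MB, 91 MB left
memory block 7: place 49 MB, 42 MB left
memory block 8: place 110 MB, 18 MB left
memory block 9: place 99 MB, 29 MB left
memory block 10: place 60 MB, 68 MB left
10 memory blocks × 128 MB = 1280 MB; used 965 MB; unused 315 MB.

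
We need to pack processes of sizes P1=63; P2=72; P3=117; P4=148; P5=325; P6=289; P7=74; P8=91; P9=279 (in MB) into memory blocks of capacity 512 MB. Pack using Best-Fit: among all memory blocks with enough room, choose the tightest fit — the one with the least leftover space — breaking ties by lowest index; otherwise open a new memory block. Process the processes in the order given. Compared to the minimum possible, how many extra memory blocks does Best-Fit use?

Best-Fit: [63,72,117,148,74] [325,91] [289] [279] → 4 memory blocks.
Total size 1458 MB; any packing needs at least ⌈1458/512⌉ = 3 memory blocks.
An optimal packing achieves that bound: [325,148] [289,117,91] [279,74,72,63] → 3 memory blocks.
Excess: 4 − 3 = 1.

1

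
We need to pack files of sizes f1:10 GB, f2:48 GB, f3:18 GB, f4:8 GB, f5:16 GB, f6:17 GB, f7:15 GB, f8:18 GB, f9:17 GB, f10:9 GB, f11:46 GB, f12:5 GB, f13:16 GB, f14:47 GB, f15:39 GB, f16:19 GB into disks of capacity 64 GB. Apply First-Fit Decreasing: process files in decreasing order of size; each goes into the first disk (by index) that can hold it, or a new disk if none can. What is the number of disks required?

6

Sorted descending: 48, 47, 46, 39, 19, 18, 18, 17, 17, 16, 16, 15, 10, 9, 8, 5.
Put 48 GB in disk 1; 16 GB remain.
Put 47 GB in disk 2; 17 GB remain.
Put 46 GB in disk 3; 18 GB remain.
Put 39 GB in disk 4; 25 GB remain.
Put 19 GB in disk 4; 6 GB remain.
Put 18 GB in disk 3; 0 GB remain.
Put 18 GB in disk 5; 46 GB remain.
Put 17 GB in disk 2; 0 GB remain.
Put 17 GB in disk 5; 29 GB remain.
Put 16 GB in disk 1; 0 GB remain.
Put 16 GB in disk 5; 13 GB remain.
Put 15 GB in disk 6; 49 GB remain.
Put 10 GB in disk 5; 3 GB remain.
Put 9 GB in disk 6; 40 GB remain.
Put 8 GB in disk 6; 32 GB remain.
Put 5 GB in disk 4; 1 GB remain.
Final disks: [48,16] [47,17] [46,18] [39,19,5] [18,17,16,10] [15,9,8].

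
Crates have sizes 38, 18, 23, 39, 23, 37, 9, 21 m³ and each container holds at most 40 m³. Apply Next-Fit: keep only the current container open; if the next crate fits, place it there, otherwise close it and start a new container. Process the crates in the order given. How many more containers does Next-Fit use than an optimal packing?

1

Next-Fit: [38] [18] [23] [39] [23] [37] [9,21] → 7 containers.
Total size 208 m³; any packing needs at least ⌈208/40⌉ = 6 containers.
An optimal packing achieves that bound: [39] [38] [37] [23,9] [23] [21,18] → 6 containers.
Excess: 7 − 6 = 1.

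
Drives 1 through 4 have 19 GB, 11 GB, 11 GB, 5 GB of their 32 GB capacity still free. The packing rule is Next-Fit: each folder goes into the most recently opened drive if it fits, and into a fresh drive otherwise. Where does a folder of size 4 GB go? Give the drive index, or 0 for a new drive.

4

Next-Fit only looks at drive 4, which has 5 GB free.
4 GB fits there.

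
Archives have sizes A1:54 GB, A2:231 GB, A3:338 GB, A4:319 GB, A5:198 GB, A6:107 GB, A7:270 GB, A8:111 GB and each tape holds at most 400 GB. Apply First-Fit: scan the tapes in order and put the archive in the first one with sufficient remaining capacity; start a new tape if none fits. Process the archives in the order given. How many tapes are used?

tape 1: place A1 (54 GB), 346 GB left
tape 1: place A2 (231 GB), 115 GB left
tape 2: place A3 (338 GB), 62 GB left
tape 3: place A4 (319 GB), 81 GB left
tape 4: place A5 (198 GB), 202 GB left
tape 1: place A6 (107 GB), 8 GB left
tape 5: place A7 (270 GB), 130 GB left
tape 4: place A8 (111 GB), 91 GB left
Final tapes: [54,231,107] [338] [319] [198,111] [270].

5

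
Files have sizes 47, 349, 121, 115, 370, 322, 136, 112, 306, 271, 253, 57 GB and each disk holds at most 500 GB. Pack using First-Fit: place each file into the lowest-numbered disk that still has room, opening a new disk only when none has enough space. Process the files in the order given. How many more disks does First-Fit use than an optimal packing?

1

First-Fit: [47,349,57] [121,115,136,112] [370] [322] [306] [271] [253] → 7 disks.
6 files exceed 250 GB (half the capacity), and no two of those can share a disk, so at least 6 disks are needed.
An optimal packing achieves that bound: [370,121] [349,136] [322,115,57] [306,112,47] [271] [253] → 6 disks.
Excess: 7 − 6 = 1.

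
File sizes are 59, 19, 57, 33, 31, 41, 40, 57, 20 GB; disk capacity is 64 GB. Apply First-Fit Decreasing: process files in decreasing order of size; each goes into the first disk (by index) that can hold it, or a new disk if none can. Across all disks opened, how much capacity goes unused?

Sorted descending: 59, 57, 57, 41, 40, 33, 31, 20, 19.
59 GB → disk 1 (remaining 5 GB)
57 GB → disk 2 (remaining 7 GB)
57 GB → disk 3 (remaining 7 GB)
41 GB → disk 4 (remaining 23 GB)
40 GB → disk 5 (remaining 24 GB)
33 GB → disk 6 (remaining 31 GB)
31 GB → disk 6 (remaining 0 GB)
20 GB → disk 4 (remaining 3 GB)
19 GB → disk 5 (remaining 5 GB)
6 disks × 64 GB = 384 GB; used 357 GB; unused 27 GB.

27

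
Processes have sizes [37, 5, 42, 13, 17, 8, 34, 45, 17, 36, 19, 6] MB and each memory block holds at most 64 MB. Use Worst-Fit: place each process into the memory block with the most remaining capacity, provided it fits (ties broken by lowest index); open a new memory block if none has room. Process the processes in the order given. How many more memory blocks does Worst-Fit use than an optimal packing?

Worst-Fit: [37,5,13,8] [42,17] [34,17] [45,6] [36,19] → 5 memory blocks.
Total size 279 MB; any packing needs at least ⌈279/64⌉ = 5 memory blocks.
So 5 is already optimal.

0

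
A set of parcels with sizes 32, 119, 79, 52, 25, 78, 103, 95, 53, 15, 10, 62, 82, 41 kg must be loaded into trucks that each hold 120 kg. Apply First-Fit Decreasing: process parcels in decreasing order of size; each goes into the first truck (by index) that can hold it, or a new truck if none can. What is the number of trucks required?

Sorted descending: 119, 103, 95, 82, 79, 78, 62, 53, 52, 41, 32, 25, 15, 10.
Put 119 kg in truck 1; 1 kg remain.
Put 103 kg in truck 2; 17 kg remain.
Put 95 kg in truck 3; 25 kg remain.
Put 82 kg in truck 4; 38 kg remain.
Put 79 kg in truck 5; 41 kg remain.
Put 78 kg in truck 6; 42 kg remain.
Put 62 kg in truck 7; 58 kg remain.
Put 53 kg in truck 7; 5 kg remain.
Put 52 kg in truck 8; 68 kg remain.
Put 41 kg in truck 5; 0 kg remain.
Put 32 kg in truck 4; 6 kg remain.
Put 25 kg in truck 3; 0 kg remain.
Put 15 kg in truck 2; 2 kg remain.
Put 10 kg in truck 6; 32 kg remain.

8 trucks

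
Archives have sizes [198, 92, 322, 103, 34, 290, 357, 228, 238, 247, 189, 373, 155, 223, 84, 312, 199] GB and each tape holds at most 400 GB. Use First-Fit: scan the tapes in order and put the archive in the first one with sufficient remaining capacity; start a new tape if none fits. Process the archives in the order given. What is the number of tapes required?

198 GB → tape 1 (remaining 202 GB)
92 GB → tape 1 (remaining 110 GB)
322 GB → tape 2 (remaining 78 GB)
103 GB → tape 1 (remaining 7 GB)
34 GB → tape 2 (remaining 44 GB)
290 GB → tape 3 (remaining 110 GB)
357 GB → tape 4 (remaining 43 GB)
228 GB → tape 5 (remaining 172 GB)
238 GB → tape 6 (remaining 162 GB)
247 GB → tape 7 (remaining 153 GB)
189 GB → tape 8 (remaining 211 GB)
373 GB → tape 9 (remaining 27 GB)
155 GB → tape 5 (remaining 17 GB)
223 GB → tape 10 (remaining 177 GB)
84 GB → tape 3 (remaining 26 GB)
312 GB → tape 11 (remaining 88 GB)
199 GB → tape 8 (remaining 12 GB)

11 tapes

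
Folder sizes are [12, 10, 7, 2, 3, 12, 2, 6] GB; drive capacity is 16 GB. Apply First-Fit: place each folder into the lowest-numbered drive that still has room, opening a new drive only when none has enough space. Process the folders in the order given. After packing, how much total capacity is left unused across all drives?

10

Put 12 GB in drive 1; 4 GB remain.
Put 10 GB in drive 2; 6 GB remain.
Put 7 GB in drive 3; 9 GB remain.
Put 2 GB in drive 1; 2 GB remain.
Put 3 GB in drive 2; 3 GB remain.
Put 12 GB in drive 4; 4 GB remain.
Put 2 GB in drive 1; 0 GB remain.
Put 6 GB in drive 3; 3 GB remain.
4 drives × 16 GB = 64 GB; used 54 GB; unused 10 GB.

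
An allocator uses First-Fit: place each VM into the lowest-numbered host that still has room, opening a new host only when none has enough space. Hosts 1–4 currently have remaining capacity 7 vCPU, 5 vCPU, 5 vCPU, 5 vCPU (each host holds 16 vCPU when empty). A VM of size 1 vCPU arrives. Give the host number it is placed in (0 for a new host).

Hosts with room: host 1 (7 vCPU), host 2 (5 vCPU), host 3 (5 vCPU), host 4 (5 vCPU).
The first with room is host 1.

1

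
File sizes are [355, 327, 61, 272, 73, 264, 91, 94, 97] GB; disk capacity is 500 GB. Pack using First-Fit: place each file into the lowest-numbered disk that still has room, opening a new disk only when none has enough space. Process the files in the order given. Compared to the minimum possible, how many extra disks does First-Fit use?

0

First-Fit: [355,61,73] [327,91] [272,94,97] [264] → 4 disks.
Total size 1634 GB; any packing needs at least ⌈1634/500⌉ = 4 disks.
So 4 is already optimal.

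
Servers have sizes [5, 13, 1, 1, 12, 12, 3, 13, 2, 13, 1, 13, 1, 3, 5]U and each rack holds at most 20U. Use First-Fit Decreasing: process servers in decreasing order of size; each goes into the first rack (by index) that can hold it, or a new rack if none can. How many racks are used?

6

Sorted descending: 13, 13, 13, 13, 12, 12, 5, 5, 3, 3, 2, 1, 1, 1, 1.
13U → rack 1 (remaining 7U)
13U → rack 2 (remaining 7U)
13U → rack 3 (remaining 7U)
13U → rack 4 (remaining 7U)
12U → rack 5 (remaining 8U)
12U → rack 6 (remaining 8U)
5U → rack 1 (remaining 2U)
5U → rack 2 (remaining 2U)
3U → rack 3 (remaining 4U)
3U → rack 3 (remaining 1U)
2U → rack 1 (remaining 0U)
1U → rack 2 (remaining 1U)
1U → rack 2 (remaining 0U)
1U → rack 3 (remaining 0U)
1U → rack 4 (remaining 6U)
Final racks: [13,5,2] [13,5,1,1] [13,3,3,1] [13,1] [12] [12].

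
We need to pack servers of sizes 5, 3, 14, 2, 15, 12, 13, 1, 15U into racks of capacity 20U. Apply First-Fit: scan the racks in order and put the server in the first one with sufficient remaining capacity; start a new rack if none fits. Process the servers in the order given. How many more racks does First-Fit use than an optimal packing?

First-Fit: [5,3,2,1] [14] [15] [12] [13] [15] → 6 racks.
5 servers exceed 10U (half the capacity), and no two of those can share a rack, so at least 5 racks are needed.
An optimal packing achieves that bound: [15,5] [15,3,2] [14,1] [13] [12] → 5 racks.
Excess: 6 − 5 = 1.

1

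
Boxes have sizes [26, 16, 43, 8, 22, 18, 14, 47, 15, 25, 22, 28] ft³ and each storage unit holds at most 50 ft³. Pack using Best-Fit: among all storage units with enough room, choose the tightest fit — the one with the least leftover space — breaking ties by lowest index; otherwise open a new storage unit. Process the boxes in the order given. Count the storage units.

Put 26 ft³ in storage unit 1; 24 ft³ remain.
Put 16 ft³ in storage unit 1; 8 ft³ remain.
Put 43 ft³ in storage unit 2; 7 ft³ remain.
Put 8 ft³ in storage unit 1; 0 ft³ remain.
Put 22 ft³ in storage unit 3; 28 ft³ remain.
Put 18 ft³ in storage unit 3; 10 ft³ remain.
Put 14 ft³ in storage unit 4; 36 ft³ remain.
Put 47 ft³ in storage unit 5; 3 ft³ remain.
Put 15 ft³ in storage unit 4; 21 ft³ remain.
Put 25 ft³ in storage unit 6; 25 ft³ remain.
Put 22 ft³ in storage unit 6; 3 ft³ remain.
Put 28 ft³ in storage unit 7; 22 ft³ remain.

7 storage units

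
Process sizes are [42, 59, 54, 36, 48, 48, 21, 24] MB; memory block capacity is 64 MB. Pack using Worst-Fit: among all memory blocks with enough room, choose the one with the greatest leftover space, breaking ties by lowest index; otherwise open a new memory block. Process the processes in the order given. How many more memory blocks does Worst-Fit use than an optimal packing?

Worst-Fit: [42] [59] [54] [36,21] [48] [48] [24] → 7 memory blocks.
Total size 332 MB; any packing needs at least ⌈332/64⌉ = 6 memory blocks.
An optimal packing achieves that bound: [59] [54] [48] [48] [42,21] [36,24] → 6 memory blocks.
Excess: 7 − 6 = 1.

1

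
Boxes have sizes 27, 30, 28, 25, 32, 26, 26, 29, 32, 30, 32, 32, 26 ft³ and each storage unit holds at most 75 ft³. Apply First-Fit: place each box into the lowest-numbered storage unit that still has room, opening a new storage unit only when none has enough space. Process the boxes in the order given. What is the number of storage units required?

storage unit 1: place 27 ft³, 48 ft³ left
storage unit 1: place 30 ft³, 18 ft³ left
storage unit 2: place 28 ft³, 47 ft³ left
storage unit 2: place 25 ft³, 22 ft³ left
storage unit 3: place 32 ft³, 43 ft³ left
storage unit 3: place 26 ft³, 17 ft³ left
storage unit 4: place 26 ft³, 49 ft³ left
storage unit 4: place 29 ft³, 20 ft³ left
storage unit 5: place 32 ft³, 43 ft³ left
storage unit 5: place 30 ft³, 13 ft³ left
storage unit 6: place 32 ft³, 43 ft³ left
storage unit 6: place 32 ft³, 11 ft³ left
storage unit 7: place 26 ft³, 49 ft³ left

7 storage units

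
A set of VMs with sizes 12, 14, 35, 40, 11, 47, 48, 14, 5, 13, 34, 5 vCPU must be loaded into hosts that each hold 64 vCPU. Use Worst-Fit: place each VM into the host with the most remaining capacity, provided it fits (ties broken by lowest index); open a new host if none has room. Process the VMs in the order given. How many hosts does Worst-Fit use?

5

12 vCPU → host 1 (remaining 52 vCPU)
14 vCPU → host 1 (remaining 38 vCPU)
35 vCPU → host 1 (remaining 3 vCPU)
40 vCPU → host 2 (remaining 24 vCPU)
11 vCPU → host 2 (remaining 13 vCPU)
47 vCPU → host 3 (remaining 17 vCPU)
48 vCPU → host 4 (remaining 16 vCPU)
14 vCPU → host 3 (remaining 3 vCPU)
5 vCPU → host 4 (remaining 11 vCPU)
13 vCPU → host 2 (remaining 0 vCPU)
34 vCPU → host 5 (remaining 30 vCPU)
5 vCPU → host 5 (remaining 25 vCPU)
Final hosts: [12,14,35] [40,11,13] [47,14] [48,5] [34,5].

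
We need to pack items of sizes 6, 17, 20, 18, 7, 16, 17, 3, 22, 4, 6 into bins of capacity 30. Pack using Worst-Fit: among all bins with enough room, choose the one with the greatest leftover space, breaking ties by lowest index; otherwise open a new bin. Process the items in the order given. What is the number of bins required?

6

6 → bin 1 (remaining 24)
17 → bin 1 (remaining 7)
20 → bin 2 (remaining 10)
18 → bin 3 (remaining 12)
7 → bin 3 (remaining 5)
16 → bin 4 (remaining 14)
17 → bin 5 (remaining 13)
3 → bin 4 (remaining 11)
22 → bin 6 (remaining 8)
4 → bin 5 (remaining 9)
6 → bin 4 (remaining 5)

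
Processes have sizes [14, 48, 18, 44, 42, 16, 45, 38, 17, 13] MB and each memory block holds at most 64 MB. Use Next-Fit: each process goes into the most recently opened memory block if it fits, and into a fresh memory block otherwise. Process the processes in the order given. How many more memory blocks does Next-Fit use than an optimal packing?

Next-Fit: [14,48] [18,44] [42,16] [45] [38,17] [13] → 6 memory blocks.
Total size 295 MB; any packing needs at least ⌈295/64⌉ = 5 memory blocks.
An optimal packing achieves that bound: [48,16] [45,18] [44,17] [42,14] [38,13] → 5 memory blocks.
Excess: 6 − 5 = 1.

1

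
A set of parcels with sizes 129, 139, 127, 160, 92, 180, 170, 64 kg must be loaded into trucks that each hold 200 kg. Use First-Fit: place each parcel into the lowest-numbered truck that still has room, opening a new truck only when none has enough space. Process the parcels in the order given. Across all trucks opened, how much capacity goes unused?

339

Put 129 kg in truck 1; 71 kg remain.
Put 139 kg in truck 2; 61 kg remain.
Put 127 kg in truck 3; 73 kg remain.
Put 160 kg in truck 4; 40 kg remain.
Put 92 kg in truck 5; 108 kg remain.
Put 180 kg in truck 6; 20 kg remain.
Put 170 kg in truck 7; 30 kg remain.
Put 64 kg in truck 1; 7 kg remain.
7 trucks × 200 kg = 1400 kg; used 1061 kg; unused 339 kg.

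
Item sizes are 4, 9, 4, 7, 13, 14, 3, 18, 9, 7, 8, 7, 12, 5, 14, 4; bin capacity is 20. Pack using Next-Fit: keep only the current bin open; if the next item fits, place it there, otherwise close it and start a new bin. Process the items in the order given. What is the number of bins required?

4 → bin 1 (remaining 16)
9 → bin 1 (remaining 7)
4 → bin 1 (remaining 3)
7 → bin 2 (remaining 13)
13 → bin 2 (remaining 0)
14 → bin 3 (remaining 6)
3 → bin 3 (remaining 3)
18 → bin 4 (remaining 2)
9 → bin 5 (remaining 11)
7 → bin 5 (remaining 4)
8 → bin 6 (remaining 12)
7 → bin 6 (remaining 5)
12 → bin 7 (remaining 8)
5 → bin 7 (remaining 3)
14 → bin 8 (remaining 6)
4 → bin 8 (remaining 2)
Final bins: [4,9,4] [7,13] [14,3] [18] [9,7] [8,7] [12,5] [14,4].

8 bins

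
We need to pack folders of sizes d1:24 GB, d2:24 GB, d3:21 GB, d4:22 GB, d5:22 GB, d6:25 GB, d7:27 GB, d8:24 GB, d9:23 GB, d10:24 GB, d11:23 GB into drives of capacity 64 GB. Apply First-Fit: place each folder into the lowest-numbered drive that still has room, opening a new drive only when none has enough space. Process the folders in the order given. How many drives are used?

Put d1 (24 GB) in drive 1; 40 GB remain.
Put d2 (24 GB) in drive 1; 16 GB remain.
Put d3 (21 GB) in drive 2; 43 GB remain.
Put d4 (22 GB) in drive 2; 21 GB remain.
Put d5 (22 GB) in drive 3; 42 GB remain.
Put d6 (25 GB) in drive 3; 17 GB remain.
Put d7 (27 GB) in drive 4; 37 GB remain.
Put d8 (24 GB) in drive 4; 13 GB remain.
Put d9 (23 GB) in drive 5; 41 GB remain.
Put d10 (24 GB) in drive 5; 17 GB remain.
Put d11 (23 GB) in drive 6; 41 GB remain.

6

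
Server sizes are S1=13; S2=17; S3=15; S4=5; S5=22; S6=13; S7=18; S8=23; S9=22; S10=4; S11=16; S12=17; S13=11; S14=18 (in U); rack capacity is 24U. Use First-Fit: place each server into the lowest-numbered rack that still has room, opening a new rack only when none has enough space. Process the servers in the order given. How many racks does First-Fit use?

11

S1 (13U) → rack 1 (remaining 11U)
S2 (17U) → rack 2 (remaining 7U)
S3 (15U) → rack 3 (remaining 9U)
S4 (5U) → rack 1 (remaining 6U)
S5 (22U) → rack 4 (remaining 2U)
S6 (13U) → rack 5 (remaining 11U)
S7 (18U) → rack 6 (remaining 6U)
S8 (23U) → rack 7 (remaining 1U)
S9 (22U) → rack 8 (remaining 2U)
S10 (4U) → rack 1 (remaining 2U)
S11 (16U) → rack 9 (remaining 8U)
S12 (17U) → rack 10 (remaining 7U)
S13 (11U) → rack 5 (remaining 0U)
S14 (18U) → rack 11 (remaining 6U)
Final racks: [13,5,4] [17] [15] [22] [13,11] [18] [23] [22] [16] [17] [18].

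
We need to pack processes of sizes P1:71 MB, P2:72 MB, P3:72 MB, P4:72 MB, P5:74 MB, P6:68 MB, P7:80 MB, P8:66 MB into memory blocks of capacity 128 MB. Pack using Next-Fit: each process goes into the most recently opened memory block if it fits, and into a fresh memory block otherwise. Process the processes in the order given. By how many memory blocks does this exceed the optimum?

0

Next-Fit: [71] [72] [72] [72] [74] [68] [80] [66] → 8 memory blocks.
8 processes exceed 64 MB (half the capacity), and no two of those can share a memory block, so at least 8 memory blocks are needed.
So 8 is already optimal.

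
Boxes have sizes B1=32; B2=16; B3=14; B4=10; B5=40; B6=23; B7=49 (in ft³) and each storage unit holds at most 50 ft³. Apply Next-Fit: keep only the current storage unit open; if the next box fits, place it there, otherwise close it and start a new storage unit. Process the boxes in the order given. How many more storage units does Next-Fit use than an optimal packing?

Next-Fit: [32,16] [14,10] [40] [23] [49] → 5 storage units.
Total size 184 ft³; any packing needs at least ⌈184/50⌉ = 4 storage units.
An optimal packing achieves that bound: [49] [40,10] [32,16] [23,14] → 4 storage units.
Excess: 5 − 4 = 1.

1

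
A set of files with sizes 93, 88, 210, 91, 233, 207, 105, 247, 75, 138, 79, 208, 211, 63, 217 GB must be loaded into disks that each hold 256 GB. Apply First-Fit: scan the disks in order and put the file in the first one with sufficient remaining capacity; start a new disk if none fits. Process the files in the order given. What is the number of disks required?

Put 93 GB in disk 1; 163 GB remain.
Put 88 GB in disk 1; 75 GB remain.
Put 210 GB in disk 2; 46 GB remain.
Put 91 GB in disk 3; 165 GB remain.
Put 233 GB in disk 4; 23 GB remain.
Put 207 GB in disk 5; 49 GB remain.
Put 105 GB in disk 3; 60 GB remain.
Put 247 GB in disk 6; 9 GB remain.
Put 75 GB in disk 1; 0 GB remain.
Put 138 GB in disk 7; 118 GB remain.
Put 79 GB in disk 7; 39 GB remain.
Put 208 GB in disk 8; 48 GB remain.
Put 211 GB in disk 9; 45 GB remain.
Put 63 GB in disk 10; 193 GB remain.
Put 217 GB in disk 11; 39 GB remain.

11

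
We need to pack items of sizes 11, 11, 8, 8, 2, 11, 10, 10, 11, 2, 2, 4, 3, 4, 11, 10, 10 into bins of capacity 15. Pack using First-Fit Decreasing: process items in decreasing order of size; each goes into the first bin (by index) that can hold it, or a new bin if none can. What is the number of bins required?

Sorted descending: 11, 11, 11, 11, 11, 10, 10, 10, 10, 8, 8, 4, 4, 3, 2, 2, 2.
bin 1: place 11, 4 left
bin 2: place 11, 4 left
bin 3: place 11, 4 left
bin 4: place 11, 4 left
bin 5: place 11, 4 left
bin 6: place 10, 5 left
bin 7: place 10, 5 left
bin 8: place 10, 5 left
bin 9: place 10, 5 left
bin 10: place 8, 7 left
bin 11: place 8, 7 left
bin 1: place 4, 0 left
bin 2: place 4, 0 left
bin 3: place 3, 1 left
bin 4: place 2, 2 left
bin 4: place 2, 0 left
bin 5: place 2, 2 left
Final bins: [11,4] [11,4] [11,3] [11,2,2] [11,2] [10] [10] [10] [10] [8] [8].

11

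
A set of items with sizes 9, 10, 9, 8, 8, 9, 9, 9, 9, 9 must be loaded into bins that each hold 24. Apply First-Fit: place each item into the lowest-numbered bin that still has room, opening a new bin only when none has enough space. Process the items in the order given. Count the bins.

9 → bin 1 (remaining 15)
10 → bin 1 (remaining 5)
9 → bin 2 (remaining 15)
8 → bin 2 (remaining 7)
8 → bin 3 (remaining 16)
9 → bin 3 (remaining 7)
9 → bin 4 (remaining 15)
9 → bin 4 (remaining 6)
9 → bin 5 (remaining 15)
9 → bin 5 (remaining 6)
Final bins: [9,10] [9,8] [8,9] [9,9] [9,9].

5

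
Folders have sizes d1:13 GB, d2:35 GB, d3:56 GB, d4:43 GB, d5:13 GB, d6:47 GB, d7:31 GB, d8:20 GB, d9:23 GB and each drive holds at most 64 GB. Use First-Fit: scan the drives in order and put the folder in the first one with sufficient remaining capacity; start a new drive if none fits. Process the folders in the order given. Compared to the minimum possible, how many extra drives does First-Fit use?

0

First-Fit: [13,35,13] [56] [43,20] [47] [31,23] → 5 drives.
Total size 281 GB; any packing needs at least ⌈281/64⌉ = 5 drives.
So 5 is already optimal.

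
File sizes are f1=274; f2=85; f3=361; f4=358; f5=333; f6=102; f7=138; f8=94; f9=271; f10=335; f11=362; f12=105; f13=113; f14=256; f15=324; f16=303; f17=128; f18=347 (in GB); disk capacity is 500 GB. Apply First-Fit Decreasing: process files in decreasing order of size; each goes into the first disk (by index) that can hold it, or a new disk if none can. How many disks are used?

Sorted descending: 362, 361, 358, 347, 335, 333, 324, 303, 274, 271, 256, 138, 128, 113, 105, 102, 94, 85.
362 GB → disk 1 (remaining 138 GB)
361 GB → disk 2 (remaining 139 GB)
358 GB → disk 3 (remaining 142 GB)
347 GB → disk 4 (remaining 153 GB)
335 GB → disk 5 (remaining 165 GB)
333 GB → disk 6 (remaining 167 GB)
324 GB → disk 7 (remaining 176 GB)
303 GB → disk 8 (remaining 197 GB)
274 GB → disk 9 (remaining 226 GB)
271 GB → disk 10 (remaining 229 GB)
256 GB → disk 11 (remaining 244 GB)
138 GB → disk 1 (remaining 0 GB)
128 GB → disk 2 (remaining 11 GB)
113 GB → disk 3 (remaining 29 GB)
105 GB → disk 4 (remaining 48 GB)
102 GB → disk 5 (remaining 63 GB)
94 GB → disk 6 (remaining 73 GB)
85 GB → disk 7 (remaining 91 GB)

11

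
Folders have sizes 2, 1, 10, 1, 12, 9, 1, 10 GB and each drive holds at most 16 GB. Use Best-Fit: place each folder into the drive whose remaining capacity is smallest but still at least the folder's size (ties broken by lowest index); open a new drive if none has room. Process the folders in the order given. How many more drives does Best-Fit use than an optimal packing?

0

Best-Fit: [2,1,10,1,1] [12] [9] [10] → 4 drives.
4 folders exceed 8 GB (half the capacity), and no two of those can share a drive, so at least 4 drives are needed.
So 4 is already optimal.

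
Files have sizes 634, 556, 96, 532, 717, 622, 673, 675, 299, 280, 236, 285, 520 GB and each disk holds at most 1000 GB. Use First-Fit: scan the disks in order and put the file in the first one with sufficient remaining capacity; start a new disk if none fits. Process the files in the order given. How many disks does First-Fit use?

8

Put 634 GB in disk 1; 366 GB remain.
Put 556 GB in disk 2; 444 GB remain.
Put 96 GB in disk 1; 270 GB remain.
Put 532 GB in disk 3; 468 GB remain.
Put 717 GB in disk 4; 283 GB remain.
Put 622 GB in disk 5; 378 GB remain.
Put 673 GB in disk 6; 327 GB remain.
Put 675 GB in disk 7; 325 GB remain.
Put 299 GB in disk 2; 145 GB remain.
Put 280 GB in disk 3; 188 GB remain.
Put 236 GB in disk 1; 34 GB remain.
Put 285 GB in disk 5; 93 GB remain.
Put 520 GB in disk 8; 480 GB remain.
Final disks: [634,96,236] [556,299] [532,280] [717] [622,285] [673] [675] [520].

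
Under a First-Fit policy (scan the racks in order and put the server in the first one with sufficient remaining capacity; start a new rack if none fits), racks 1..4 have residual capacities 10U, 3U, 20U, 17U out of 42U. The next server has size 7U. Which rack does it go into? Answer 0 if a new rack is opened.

1

Racks with room: rack 1 (10U), rack 3 (20U), rack 4 (17U).
The first with room is rack 1.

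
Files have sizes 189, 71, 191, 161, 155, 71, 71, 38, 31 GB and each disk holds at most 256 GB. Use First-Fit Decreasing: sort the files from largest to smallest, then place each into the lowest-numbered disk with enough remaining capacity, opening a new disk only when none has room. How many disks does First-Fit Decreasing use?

5 disks

Sorted descending: 191, 189, 161, 155, 71, 71, 71, 38, 31.
Put 191 GB in disk 1; 65 GB remain.
Put 189 GB in disk 2; 67 GB remain.
Put 161 GB in disk 3; 95 GB remain.
Put 155 GB in disk 4; 101 GB remain.
Put 71 GB in disk 3; 24 GB remain.
Put 71 GB in disk 4; 30 GB remain.
Put 71 GB in disk 5; 185 GB remain.
Put 38 GB in disk 1; 27 GB remain.
Put 31 GB in disk 2; 36 GB remain.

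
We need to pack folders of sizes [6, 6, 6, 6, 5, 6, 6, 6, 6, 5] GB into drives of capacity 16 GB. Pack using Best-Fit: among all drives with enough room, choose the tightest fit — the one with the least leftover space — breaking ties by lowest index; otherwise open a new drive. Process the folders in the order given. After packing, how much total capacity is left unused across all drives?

Put 6 GB in drive 1; 10 GB remain.
Put 6 GB in drive 1; 4 GB remain.
Put 6 GB in drive 2; 10 GB remain.
Put 6 GB in drive 2; 4 GB remain.
Put 5 GB in drive 3; 11 GB remain.
Put 6 GB in drive 3; 5 GB remain.
Put 6 GB in drive 4; 10 GB remain.
Put 6 GB in drive 4; 4 GB remain.
Put 6 GB in drive 5; 10 GB remain.
Put 5 GB in drive 3; 0 GB remain.
5 drives × 16 GB = 80 GB; used 58 GB; unused 22 GB.

22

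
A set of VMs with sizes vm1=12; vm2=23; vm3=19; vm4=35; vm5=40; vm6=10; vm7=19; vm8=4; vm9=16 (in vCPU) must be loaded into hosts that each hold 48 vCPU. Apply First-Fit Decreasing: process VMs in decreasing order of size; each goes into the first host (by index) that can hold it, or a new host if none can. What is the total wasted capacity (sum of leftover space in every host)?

Sorted descending: 40, 35, 23, 19, 19, 16, 12, 10, 4.
Put 40 vCPU in host 1; 8 vCPU remain.
Put 35 vCPU in host 2; 13 vCPU remain.
Put 23 vCPU in host 3; 25 vCPU remain.
Put 19 vCPU in host 3; 6 vCPU remain.
Put 19 vCPU in host 4; 29 vCPU remain.
Put 16 vCPU in host 4; 13 vCPU remain.
Put 12 vCPU in host 2; 1 vCPU remain.
Put 10 vCPU in host 4; 3 vCPU remain.
Put 4 vCPU in host 1; 4 vCPU remain.
4 hosts × 48 vCPU = 192 vCPU; used 178 vCPU; unused 14 vCPU.

14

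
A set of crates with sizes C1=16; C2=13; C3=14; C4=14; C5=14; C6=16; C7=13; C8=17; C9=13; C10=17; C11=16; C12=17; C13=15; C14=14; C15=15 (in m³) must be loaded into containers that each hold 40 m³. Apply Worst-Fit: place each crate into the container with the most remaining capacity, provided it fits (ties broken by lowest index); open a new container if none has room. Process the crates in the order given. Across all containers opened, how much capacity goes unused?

container 1: place C1 (16 m³), 24 m³ left
container 1: place C2 (13 m³), 11 m³ left
container 2: place C3 (14 m³), 26 m³ left
container 2: place C4 (14 m³), 12 m³ left
container 3: place C5 (14 m³), 26 m³ left
container 3: place C6 (16 m³), 10 m³ left
container 4: place C7 (13 m³), 27 m³ left
container 4: place C8 (17 m³), 10 m³ left
container 5: place C9 (13 m³), 27 m³ left
container 5: place C10 (17 m³), 10 m³ left
container 6: place C11 (16 m³), 24 m³ left
container 6: place C12 (17 m³), 7 m³ left
container 7: place C13 (15 m³), 25 m³ left
container 7: place C14 (14 m³), 11 m³ left
container 8: place C15 (15 m³), 25 m³ left
8 containers × 40 m³ = 320 m³; used 224 m³; unused 96 m³.

96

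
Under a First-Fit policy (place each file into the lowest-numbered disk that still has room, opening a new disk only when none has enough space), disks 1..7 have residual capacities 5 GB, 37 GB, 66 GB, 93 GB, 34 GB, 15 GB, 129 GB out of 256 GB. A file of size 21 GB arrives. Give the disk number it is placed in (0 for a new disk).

Disks with room: disk 2 (37 GB), disk 3 (66 GB), disk 4 (93 GB), disk 5 (34 GB), disk 7 (129 GB).
The first with room is disk 2.

2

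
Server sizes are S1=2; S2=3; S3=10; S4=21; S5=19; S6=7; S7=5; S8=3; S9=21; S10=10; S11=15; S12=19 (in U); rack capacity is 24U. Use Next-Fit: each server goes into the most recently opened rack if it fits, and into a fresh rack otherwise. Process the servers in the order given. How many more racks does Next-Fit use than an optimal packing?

2

Next-Fit: [2,3,10] [21] [19] [7,5,3] [21] [10] [15] [19] → 8 racks.
Total size 135U; any packing needs at least ⌈135/24⌉ = 6 racks.
An optimal packing achieves that bound: [21,3] [21,3] [19,5] [19,2] [15,7] [10,10] → 6 racks.
Excess: 8 − 6 = 2.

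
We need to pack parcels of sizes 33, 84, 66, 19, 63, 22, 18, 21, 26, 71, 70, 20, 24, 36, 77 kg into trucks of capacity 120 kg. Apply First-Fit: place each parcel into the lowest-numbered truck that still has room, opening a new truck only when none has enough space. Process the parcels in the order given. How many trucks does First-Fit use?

6 trucks

truck 1: place 33 kg, 87 kg left
truck 1: place 84 kg, 3 kg left
truck 2: place 66 kg, 54 kg left
truck 2: place 19 kg, 35 kg left
truck 3: place 63 kg, 57 kg left
truck 2: place 22 kg, 13 kg left
truck 3: place 18 kg, 39 kg left
truck 3: place 21 kg, 18 kg left
truck 4: place 26 kg, 94 kg left
truck 4: place 71 kg, 23 kg left
truck 5: place 70 kg, 50 kg left
truck 4: place 20 kg, 3 kg left
truck 5: place 24 kg, 26 kg left
truck 6: place 36 kg, 84 kg left
truck 6: place 77 kg, 7 kg left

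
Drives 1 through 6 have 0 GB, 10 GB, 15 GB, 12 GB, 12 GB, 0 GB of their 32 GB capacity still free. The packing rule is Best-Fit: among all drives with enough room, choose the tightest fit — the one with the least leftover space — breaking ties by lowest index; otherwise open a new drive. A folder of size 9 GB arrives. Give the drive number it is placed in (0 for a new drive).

2

Drives with room: drive 2 (10 GB), drive 3 (15 GB), drive 4 (12 GB), drive 5 (12 GB).
Tightest fit is drive 2 with 10 GB free.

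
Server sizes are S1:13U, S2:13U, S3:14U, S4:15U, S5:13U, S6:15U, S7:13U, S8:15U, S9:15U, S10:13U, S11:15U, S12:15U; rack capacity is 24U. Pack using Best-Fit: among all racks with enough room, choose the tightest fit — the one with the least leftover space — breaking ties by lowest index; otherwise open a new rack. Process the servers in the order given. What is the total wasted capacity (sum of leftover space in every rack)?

S1 (13U) → rack 1 (remaining 11U)
S2 (13U) → rack 2 (remaining 11U)
S3 (14U) → rack 3 (remaining 10U)
S4 (15U) → rack 4 (remaining 9U)
S5 (13U) → rack 5 (remaining 11U)
S6 (15U) → rack 6 (remaining 9U)
S7 (13U) → rack 7 (remaining 11U)
S8 (15U) → rack 8 (remaining 9U)
S9 (15U) → rack 9 (remaining 9U)
S10 (13U) → rack 10 (remaining 11U)
S11 (15U) → rack 11 (remaining 9U)
S12 (15U) → rack 12 (remaining 9U)
12 racks × 24U = 288U; used 169U; unused 119U.

119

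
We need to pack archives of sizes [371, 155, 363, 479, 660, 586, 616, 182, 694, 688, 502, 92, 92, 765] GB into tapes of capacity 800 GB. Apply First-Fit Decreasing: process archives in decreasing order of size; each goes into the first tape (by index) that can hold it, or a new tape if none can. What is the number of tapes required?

9

Sorted descending: 765, 694, 688, 660, 616, 586, 502, 479, 371, 363, 182, 155, 92, 92.
765 GB → tape 1 (remaining 35 GB)
694 GB → tape 2 (remaining 106 GB)
688 GB → tape 3 (remaining 112 GB)
660 GB → tape 4 (remaining 140 GB)
616 GB → tape 5 (remaining 184 GB)
586 GB → tape 6 (remaining 214 GB)
502 GB → tape 7 (remaining 298 GB)
479 GB → tape 8 (remaining 321 GB)
371 GB → tape 9 (remaining 429 GB)
363 GB → tape 9 (remaining 66 GB)
182 GB → tape 5 (remaining 2 GB)
155 GB → tape 6 (remaining 59 GB)
92 GB → tape 2 (remaining 14 GB)
92 GB → tape 3 (remaining 20 GB)
Final tapes: [765] [694,92] [688,92] [660] [616,182] [586,155] [502] [479] [371,363].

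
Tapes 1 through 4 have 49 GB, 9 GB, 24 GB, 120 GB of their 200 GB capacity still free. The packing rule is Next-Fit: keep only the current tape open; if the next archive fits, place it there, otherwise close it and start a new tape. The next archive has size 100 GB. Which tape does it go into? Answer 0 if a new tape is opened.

4

Next-Fit only looks at tape 4, which has 120 GB free.
100 GB fits there.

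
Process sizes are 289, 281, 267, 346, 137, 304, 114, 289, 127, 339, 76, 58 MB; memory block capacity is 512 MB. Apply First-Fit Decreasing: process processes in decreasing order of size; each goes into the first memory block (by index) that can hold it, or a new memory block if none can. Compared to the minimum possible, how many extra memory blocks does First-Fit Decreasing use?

First-Fit Decreasing: [346,137] [339,127] [304,114,76] [289,58] [289] [281] [267] → 7 memory blocks.
7 processes exceed 256 MB (half the capacity), and no two of those can share a memory block, so at least 7 memory blocks are needed.
So 7 is already optimal.

0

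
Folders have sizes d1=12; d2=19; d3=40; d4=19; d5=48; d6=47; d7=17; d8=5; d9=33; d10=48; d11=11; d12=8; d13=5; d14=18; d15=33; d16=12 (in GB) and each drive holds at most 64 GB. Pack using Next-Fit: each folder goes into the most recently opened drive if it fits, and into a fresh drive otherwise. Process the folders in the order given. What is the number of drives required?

8

drive 1: place d1 (12 GB), 52 GB left
drive 1: place d2 (19 GB), 33 GB left
drive 2: place d3 (40 GB), 24 GB left
drive 2: place d4 (19 GB), 5 GB left
drive 3: place d5 (48 GB), 16 GB left
drive 4: place d6 (47 GB), 17 GB left
drive 4: place d7 (17 GB), 0 GB left
drive 5: place d8 (5 GB), 59 GB left
drive 5: place d9 (33 GB), 26 GB left
drive 6: place d10 (48 GB), 16 GB left
drive 6: place d11 (11 GB), 5 GB left
drive 7: place d12 (8 GB), 56 GB left
drive 7: place d13 (5 GB), 51 GB left
drive 7: place d14 (18 GB), 33 GB left
drive 7: place d15 (33 GB), 0 GB left
drive 8: place d16 (12 GB), 52 GB left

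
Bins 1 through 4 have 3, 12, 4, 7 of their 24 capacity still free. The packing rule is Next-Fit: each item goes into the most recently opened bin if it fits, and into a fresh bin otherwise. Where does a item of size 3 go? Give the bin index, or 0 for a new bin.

4

Next-Fit only looks at bin 4, which has 7 free.
3 fits there.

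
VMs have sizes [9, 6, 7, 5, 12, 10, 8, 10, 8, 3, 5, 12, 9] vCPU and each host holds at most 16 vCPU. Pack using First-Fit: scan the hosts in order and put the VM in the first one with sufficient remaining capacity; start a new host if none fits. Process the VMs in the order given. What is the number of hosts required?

8 hosts

host 1: place 9 vCPU, 7 vCPU left
host 1: place 6 vCPU, 1 vCPU left
host 2: place 7 vCPU, 9 vCPU left
host 2: place 5 vCPU, 4 vCPU left
host 3: place 12 vCPU, 4 vCPU left
host 4: place 10 vCPU, 6 vCPU left
host 5: place 8 vCPU, 8 vCPU left
host 6: place 10 vCPU, 6 vCPU left
host 5: place 8 vCPU, 0 vCPU left
host 2: place 3 vCPU, 1 vCPU left
host 4: place 5 vCPU, 1 vCPU left
host 7: place 12 vCPU, 4 vCPU left
host 8: place 9 vCPU, 7 vCPU left
Final hosts: [9,6] [7,5,3] [12] [10,5] [8,8] [10] [12] [9].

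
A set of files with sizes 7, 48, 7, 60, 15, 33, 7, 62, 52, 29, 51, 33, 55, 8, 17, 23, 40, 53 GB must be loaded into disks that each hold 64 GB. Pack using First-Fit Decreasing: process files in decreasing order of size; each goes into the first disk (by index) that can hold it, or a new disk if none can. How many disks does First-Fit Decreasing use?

10 disks

Sorted descending: 62, 60, 55, 53, 52, 51, 48, 40, 33, 33, 29, 23, 17, 15, 8, 7, 7, 7.
Put 62 GB in disk 1; 2 GB remain.
Put 60 GB in disk 2; 4 GB remain.
Put 55 GB in disk 3; 9 GB remain.
Put 53 GB in disk 4; 11 GB remain.
Put 52 GB in disk 5; 12 GB remain.
Put 51 GB in disk 6; 13 GB remain.
Put 48 GB in disk 7; 16 GB remain.
Put 40 GB in disk 8; 24 GB remain.
Put 33 GB in disk 9; 31 GB remain.
Put 33 GB in disk 10; 31 GB remain.
Put 29 GB in disk 9; 2 GB remain.
Put 23 GB in disk 8; 1 GB remain.
Put 17 GB in disk 10; 14 GB remain.
Put 15 GB in disk 7; 1 GB remain.
Put 8 GB in disk 3; 1 GB remain.
Put 7 GB in disk 4; 4 GB remain.
Put 7 GB in disk 5; 5 GB remain.
Put 7 GB in disk 6; 6 GB remain.
Final disks: [62] [60] [55,8] [53,7] [52,7] [51,7] [48,15] [40,23] [33,29] [33,17].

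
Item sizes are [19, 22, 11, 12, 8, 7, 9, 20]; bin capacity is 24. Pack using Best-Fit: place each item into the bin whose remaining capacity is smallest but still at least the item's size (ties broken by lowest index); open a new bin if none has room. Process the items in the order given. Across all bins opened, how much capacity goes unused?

19 → bin 1 (remaining 5)
22 → bin 2 (remaining 2)
11 → bin 3 (remaining 13)
12 → bin 3 (remaining 1)
8 → bin 4 (remaining 16)
7 → bin 4 (remaining 9)
9 → bin 4 (remaining 0)
20 → bin 5 (remaining 4)
5 bins × 24 = 120; used 108; unused 12.

12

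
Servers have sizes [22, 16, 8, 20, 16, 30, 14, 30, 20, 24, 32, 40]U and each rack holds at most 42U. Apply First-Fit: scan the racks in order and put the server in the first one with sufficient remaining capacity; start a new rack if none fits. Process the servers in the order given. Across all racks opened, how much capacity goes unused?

64

rack 1: place 22U, 20U left
rack 1: place 16U, 4U left
rack 2: place 8U, 34U left
rack 2: place 20U, 14U left
rack 3: place 16U, 26U left
rack 4: place 30U, 12U left
rack 2: place 14U, 0U left
rack 5: place 30U, 12U left
rack 3: place 20U, 6U left
rack 6: place 24U, 18U left
rack 7: place 32U, 10U left
rack 8: place 40U, 2U left
8 racks × 42U = 336U; used 272U; unused 64U.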